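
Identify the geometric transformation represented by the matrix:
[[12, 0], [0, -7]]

This matrix represents: non-uniform scaling by sx = 12, sy = -7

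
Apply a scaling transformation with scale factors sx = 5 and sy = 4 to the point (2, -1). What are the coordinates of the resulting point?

Scaling matrix:
[[5, 0], [0, 4]]
Result: (2 × 5, -1 × 4) = (10, -4)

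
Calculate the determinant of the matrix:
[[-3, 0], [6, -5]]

For a 2×2 matrix [[a, b], [c, d]], det = ad - bc
det = (-3)(-5) - (0)(6) = 15 - 0 = 15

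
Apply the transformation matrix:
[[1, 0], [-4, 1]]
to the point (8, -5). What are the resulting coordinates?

Matrix multiplication:
[[1, 0], [-4, 1]] × [8, -5]ᵀ
= [(1)(8) + (0)(-5), (-4)(8) + (1)(-5)]ᵀ
= [8, -37]ᵀ
Result: (8, -37)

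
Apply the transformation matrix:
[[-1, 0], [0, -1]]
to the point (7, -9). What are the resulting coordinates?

Matrix multiplication:
[[-1, 0], [0, -1]] × [7, -9]ᵀ
= [(-1)(7) + (0)(-9), (0)(7) + (-1)(-9)]ᵀ
= [-7, 9]ᵀ
Result: (-7, 9)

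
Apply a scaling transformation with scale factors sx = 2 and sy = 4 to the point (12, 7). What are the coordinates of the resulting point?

Scaling matrix:
[[2, 0], [0, 4]]
Result: (12 × 2, 7 × 4) = (24, 28)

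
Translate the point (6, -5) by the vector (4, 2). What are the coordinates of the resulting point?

Translation by (4, 2) (homogeneous matrix [[1, 0, 4], [0, 1, 2], [0, 0, 1]]):
x' = 6 + 4 = 10
y' = -5 + 2 = -3
Result: (10, -3)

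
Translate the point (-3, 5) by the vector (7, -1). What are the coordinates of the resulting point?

Translation by (7, -1) (homogeneous matrix [[1, 0, 7], [0, 1, -1], [0, 0, 1]]):
x' = -3 + 7 = 4
y' = 5 + -1 = 4
Result: (4, 4)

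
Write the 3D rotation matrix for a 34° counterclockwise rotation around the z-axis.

Rotation matrix for counterclockwise 34° around z-axis:
cos(34°) = 0.8290, sin(34°) = 0.5592
Result: [[0.8290, -0.5592, 0], [0.5592, 0.8290, 0], [0, 0, 1]]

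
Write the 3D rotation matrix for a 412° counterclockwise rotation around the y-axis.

Rotation matrix for counterclockwise 412° around y-axis:
cos(412°) = 0.6157, sin(412°) = 0.7880
Result: [[0.6157, 0, 0.7880], [0, 1, 0], [-0.7880, 0, 0.6157]]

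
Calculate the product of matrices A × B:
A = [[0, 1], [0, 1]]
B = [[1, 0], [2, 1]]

Matrix multiplication:
C[0][0] = 0×1 + 1×2 = 2
C[0][1] = 0×0 + 1×1 = 1
C[1][0] = 0×1 + 1×2 = 2
C[1][1] = 0×0 + 1×1 = 1
Result: [[2, 1], [2, 1]]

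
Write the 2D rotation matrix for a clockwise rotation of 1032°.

Rotation matrix formula: [[cos θ, -sin θ], [sin θ, cos θ]]
A clockwise rotation by 1032° is equivalent to a counterclockwise rotation by -1032°.
For θ = -1032°:
cos(-1032°) = 0.6691
sin(-1032°) = 0.7431
Result: [[0.6691, -0.7431], [0.7431, 0.6691]]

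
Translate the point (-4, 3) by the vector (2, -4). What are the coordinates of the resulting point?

Translation by (2, -4) (homogeneous matrix [[1, 0, 2], [0, 1, -4], [0, 0, 1]]):
x' = -4 + 2 = -2
y' = 3 + -4 = -1
Result: (-2, -1)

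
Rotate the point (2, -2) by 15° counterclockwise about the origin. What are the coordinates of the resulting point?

Rotation matrix for 15°: [[cos 15°, -sin 15°], [sin 15°, cos 15°]] ≈ [[0.965926, -0.258819], [0.258819, 0.965926]]
[[0.965926, -0.258819], [0.258819, 0.965926]] × [2, -2]ᵀ ≈ [2.4495, -1.4142]ᵀ
Result: (2.4495, -1.4142)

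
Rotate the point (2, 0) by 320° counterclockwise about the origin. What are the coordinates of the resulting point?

Rotation matrix for 320°: [[cos 320°, -sin 320°], [sin 320°, cos 320°]] ≈ [[0.766044, 0.642788], [-0.642788, 0.766044]]
[[0.766044, 0.642788], [-0.642788, 0.766044]] × [2, 0]ᵀ ≈ [1.5321, -1.2856]ᵀ
Result: (1.5321, -1.2856)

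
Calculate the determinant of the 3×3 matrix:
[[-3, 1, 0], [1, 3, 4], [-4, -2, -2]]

Expansion along first row:
det = -3·det([[3,4],[-2,-2]]) - 1·det([[1,4],[-4,-2]]) + 0·det([[1,3],[-4,-2]])
    = -3·(3·-2 - 4·-2) - 1·(1·-2 - 4·-4) + 0·(1·-2 - 3·-4)
    = -3·2 - 1·14 + 0·10
    = -6 + -14 + 0 = -20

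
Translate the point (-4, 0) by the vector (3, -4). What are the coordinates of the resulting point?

Translation by (3, -4) (homogeneous matrix [[1, 0, 3], [0, 1, -4], [0, 0, 1]]):
x' = -4 + 3 = -1
y' = 0 + -4 = -4
Result: (-1, -4)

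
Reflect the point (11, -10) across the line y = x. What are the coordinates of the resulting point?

Reflection across line y = x: (11, -10) → (-10, 11)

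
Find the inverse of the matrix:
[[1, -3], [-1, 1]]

For [[a,b],[c,d]], inverse = (1/det)·[[d,-b],[-c,a]]
det = (1)(1) - (-3)(-1) = 1 - 3 = -2
Inverse = (1/-2)·[[1, 3], [1, 1]]
= [[-1/2, -3/2], [-1/2, -1/2]]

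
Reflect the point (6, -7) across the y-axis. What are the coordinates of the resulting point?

Reflection across y-axis: (6, -7) → (-6, -7)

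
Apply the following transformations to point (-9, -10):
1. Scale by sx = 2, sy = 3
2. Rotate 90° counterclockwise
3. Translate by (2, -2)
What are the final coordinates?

Step 1: Scale → (-18, -30)
Step 2: Rotate 90° → (30, -18)
Step 3: Translate → (32, -20)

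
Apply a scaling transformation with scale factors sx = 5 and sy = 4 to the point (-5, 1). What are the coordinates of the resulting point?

Scaling matrix:
[[5, 0], [0, 4]]
Result: (-5 × 5, 1 × 4) = (-25, 4)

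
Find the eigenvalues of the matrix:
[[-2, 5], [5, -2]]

Characteristic equation: det(A - λI) = 0
λ² - (trace)λ + (det) = 0
trace = -2 + -2 = -4, det = (-2)(-2) - (5)(5) = -21
λ² - (-4)λ + (-21) = 0
λ = (-4 ± √((-4)² - 4·(-21))) / 2 = (-4 ± √100) / 2
Solving: λ = -7, 3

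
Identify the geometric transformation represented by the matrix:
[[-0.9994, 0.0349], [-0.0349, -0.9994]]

This matrix represents: rotation by 182° counterclockwise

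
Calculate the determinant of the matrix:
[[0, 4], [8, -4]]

For a 2×2 matrix [[a, b], [c, d]], det = ad - bc
det = (0)(-4) - (4)(8) = 0 - 32 = -32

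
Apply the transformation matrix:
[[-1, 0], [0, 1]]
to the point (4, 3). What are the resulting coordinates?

Matrix multiplication:
[[-1, 0], [0, 1]] × [4, 3]ᵀ
= [(-1)(4) + (0)(3), (0)(4) + (1)(3)]ᵀ
= [-4, 3]ᵀ
Result: (-4, 3)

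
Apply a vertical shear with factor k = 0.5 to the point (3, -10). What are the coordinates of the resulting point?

Shear matrix for vertical shear with factor k = 0.5:
[[1, 0], [0.50, 1]]
Result: (3, -10) → (3, -8.5)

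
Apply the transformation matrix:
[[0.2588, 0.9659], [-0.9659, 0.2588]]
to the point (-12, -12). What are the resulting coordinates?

Matrix multiplication:
[[0.2588, 0.9659], [-0.9659, 0.2588]] × [-12, -12]ᵀ
= [(0.2588)(-12) + (0.9659)(-12), (-0.9659)(-12) + (0.2588)(-12)]ᵀ
= [-14.6964, 8.4852]ᵀ
Result: (-14.6964, 8.4852)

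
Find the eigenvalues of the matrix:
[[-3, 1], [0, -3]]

Characteristic equation: det(A - λI) = 0
λ² - (trace)λ + (det) = 0
trace = -3 + -3 = -6, det = (-3)(-3) - (1)(0) = 9
λ² - (-6)λ + (9) = 0
λ = (-6 ± √((-6)² - 4·(9))) / 2 = (-6 ± √0) / 2
Solving: λ = -3, -3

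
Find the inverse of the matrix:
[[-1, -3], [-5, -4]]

For [[a,b],[c,d]], inverse = (1/det)·[[d,-b],[-c,a]]
det = (-1)(-4) - (-3)(-5) = 4 - 15 = -11
Inverse = (1/-11)·[[-4, 3], [5, -1]]
= [[4/11, -3/11], [-5/11, 1/11]]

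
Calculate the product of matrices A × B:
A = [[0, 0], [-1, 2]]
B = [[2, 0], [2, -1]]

Matrix multiplication:
C[0][0] = 0×2 + 0×2 = 0
C[0][1] = 0×0 + 0×-1 = 0
C[1][0] = -1×2 + 2×2 = 2
C[1][1] = -1×0 + 2×-1 = -2
Result: [[0, 0], [2, -2]]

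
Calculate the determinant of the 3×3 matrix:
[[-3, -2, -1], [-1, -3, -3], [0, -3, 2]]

Expansion along first row:
det = -3·det([[-3,-3],[-3,2]]) - -2·det([[-1,-3],[0,2]]) + -1·det([[-1,-3],[0,-3]])
    = -3·(-3·2 - -3·-3) - -2·(-1·2 - -3·0) + -1·(-1·-3 - -3·0)
    = -3·-15 - -2·-2 + -1·3
    = 45 + -4 + -3 = 38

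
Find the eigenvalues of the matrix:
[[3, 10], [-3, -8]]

Characteristic equation: det(A - λI) = 0
λ² - (trace)λ + (det) = 0
trace = 3 + -8 = -5, det = (3)(-8) - (10)(-3) = 6
λ² - (-5)λ + (6) = 0
λ = (-5 ± √((-5)² - 4·(6))) / 2 = (-5 ± √1) / 2
Solving: λ = -3, -2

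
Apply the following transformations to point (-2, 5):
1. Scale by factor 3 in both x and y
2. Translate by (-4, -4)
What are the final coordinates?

Step 1: Scale (-2, 5) by 3 → (-6, 15)
Step 2: Translate by (-4, -4) → (-10, 11)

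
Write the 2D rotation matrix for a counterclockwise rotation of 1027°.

Rotation matrix formula: [[cos θ, -sin θ], [sin θ, cos θ]]
For θ = 1027°:
cos(1027°) = 0.6018
sin(1027°) = -0.7986
Result: [[0.6018, 0.7986], [-0.7986, 0.6018]]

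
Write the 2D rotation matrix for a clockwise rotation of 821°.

Rotation matrix formula: [[cos θ, -sin θ], [sin θ, cos θ]]
A clockwise rotation by 821° is equivalent to a counterclockwise rotation by -821°.
For θ = -821°:
cos(-821°) = -0.1908
sin(-821°) = -0.9816
Result: [[-0.1908, 0.9816], [-0.9816, -0.1908]]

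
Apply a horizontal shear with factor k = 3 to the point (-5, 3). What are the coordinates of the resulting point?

Shear matrix for horizontal shear with factor k = 3:
[[1, 3], [0, 1]]
Result: (-5, 3) → (4, 3)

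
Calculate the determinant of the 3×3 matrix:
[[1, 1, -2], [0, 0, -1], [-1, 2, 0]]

Expansion along first row:
det = 1·det([[0,-1],[2,0]]) - 1·det([[0,-1],[-1,0]]) + -2·det([[0,0],[-1,2]])
    = 1·(0·0 - -1·2) - 1·(0·0 - -1·-1) + -2·(0·2 - 0·-1)
    = 1·2 - 1·-1 + -2·0
    = 2 + 1 + 0 = 3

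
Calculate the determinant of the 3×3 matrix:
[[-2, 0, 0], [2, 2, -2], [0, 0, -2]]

Expansion along first row:
det = -2·det([[2,-2],[0,-2]]) - 0·det([[2,-2],[0,-2]]) + 0·det([[2,2],[0,0]])
    = -2·(2·-2 - -2·0) - 0·(2·-2 - -2·0) + 0·(2·0 - 2·0)
    = -2·-4 - 0·-4 + 0·0
    = 8 + 0 + 0 = 8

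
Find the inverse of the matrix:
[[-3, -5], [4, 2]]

For [[a,b],[c,d]], inverse = (1/det)·[[d,-b],[-c,a]]
det = (-3)(2) - (-5)(4) = -6 - -20 = 14
Inverse = (1/14)·[[2, 5], [-4, -3]]
= [[1/7, 5/14], [-2/7, -3/14]]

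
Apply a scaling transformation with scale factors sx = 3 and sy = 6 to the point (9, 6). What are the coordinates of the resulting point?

Scaling matrix:
[[3, 0], [0, 6]]
Result: (9 × 3, 6 × 6) = (27, 36)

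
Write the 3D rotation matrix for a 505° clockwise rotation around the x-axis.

Rotation matrix for clockwise 505° around x-axis:
A clockwise rotation by 505° is a counterclockwise rotation by -505°.
cos(-505°) = -0.8192, sin(-505°) = -0.5736
Result: [[1, 0, 0], [0, -0.8192, 0.5736], [0, -0.5736, -0.8192]]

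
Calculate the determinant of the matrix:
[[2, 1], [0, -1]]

For a 2×2 matrix [[a, b], [c, d]], det = ad - bc
det = (2)(-1) - (1)(0) = -2 - 0 = -2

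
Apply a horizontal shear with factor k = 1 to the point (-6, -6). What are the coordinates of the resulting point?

Shear matrix for horizontal shear with factor k = 1:
[[1, 1], [0, 1]]
Result: (-6, -6) → (-12, -6)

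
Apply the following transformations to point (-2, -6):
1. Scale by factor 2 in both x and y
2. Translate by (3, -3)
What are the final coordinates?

Step 1: Scale (-2, -6) by 2 → (-4, -12)
Step 2: Translate by (3, -3) → (-1, -15)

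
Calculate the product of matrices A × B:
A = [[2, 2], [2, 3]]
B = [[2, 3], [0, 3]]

Matrix multiplication:
C[0][0] = 2×2 + 2×0 = 4
C[0][1] = 2×3 + 2×3 = 12
C[1][0] = 2×2 + 3×0 = 4
C[1][1] = 2×3 + 3×3 = 15
Result: [[4, 12], [4, 15]]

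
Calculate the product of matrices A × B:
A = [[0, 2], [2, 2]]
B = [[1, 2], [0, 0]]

Matrix multiplication:
C[0][0] = 0×1 + 2×0 = 0
C[0][1] = 0×2 + 2×0 = 0
C[1][0] = 2×1 + 2×0 = 2
C[1][1] = 2×2 + 2×0 = 4
Result: [[0, 0], [2, 4]]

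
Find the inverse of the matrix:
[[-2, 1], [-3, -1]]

For [[a,b],[c,d]], inverse = (1/det)·[[d,-b],[-c,a]]
det = (-2)(-1) - (1)(-3) = 2 - -3 = 5
Inverse = (1/5)·[[-1, -1], [3, -2]]
= [[-1/5, -1/5], [3/5, -2/5]]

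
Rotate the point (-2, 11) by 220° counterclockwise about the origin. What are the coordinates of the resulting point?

Rotation matrix for 220°: [[cos 220°, -sin 220°], [sin 220°, cos 220°]] ≈ [[-0.766044, 0.642788], [-0.642788, -0.766044]]
[[-0.766044, 0.642788], [-0.642788, -0.766044]] × [-2, 11]ᵀ ≈ [8.6028, -7.1409]ᵀ
Result: (8.6028, -7.1409)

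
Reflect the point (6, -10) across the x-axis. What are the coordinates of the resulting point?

Reflection across x-axis: (6, -10) → (6, 10)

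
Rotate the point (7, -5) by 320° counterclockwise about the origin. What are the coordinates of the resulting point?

Rotation matrix for 320°: [[cos 320°, -sin 320°], [sin 320°, cos 320°]] ≈ [[0.766044, 0.642788], [-0.642788, 0.766044]]
[[0.766044, 0.642788], [-0.642788, 0.766044]] × [7, -5]ᵀ ≈ [2.1484, -8.3297]ᵀ
Result: (2.1484, -8.3297)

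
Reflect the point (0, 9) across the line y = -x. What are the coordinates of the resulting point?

Reflection across line y = -x: (0, 9) → (-9, 0)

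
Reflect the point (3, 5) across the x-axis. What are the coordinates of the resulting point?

Reflection across x-axis: (3, 5) → (3, -5)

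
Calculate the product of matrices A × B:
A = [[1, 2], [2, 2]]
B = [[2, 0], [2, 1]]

Matrix multiplication:
C[0][0] = 1×2 + 2×2 = 6
C[0][1] = 1×0 + 2×1 = 2
C[1][0] = 2×2 + 2×2 = 8
C[1][1] = 2×0 + 2×1 = 2
Result: [[6, 2], [8, 2]]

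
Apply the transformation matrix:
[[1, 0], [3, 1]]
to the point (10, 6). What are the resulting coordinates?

Matrix multiplication:
[[1, 0], [3, 1]] × [10, 6]ᵀ
= [(1)(10) + (0)(6), (3)(10) + (1)(6)]ᵀ
= [10, 36]ᵀ
Result: (10, 36)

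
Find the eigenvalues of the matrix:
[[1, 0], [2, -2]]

Characteristic equation: det(A - λI) = 0
λ² - (trace)λ + (det) = 0
trace = 1 + -2 = -1, det = (1)(-2) - (0)(2) = -2
λ² - (-1)λ + (-2) = 0
λ = (-1 ± √((-1)² - 4·(-2))) / 2 = (-1 ± √9) / 2
Solving: λ = -2, 1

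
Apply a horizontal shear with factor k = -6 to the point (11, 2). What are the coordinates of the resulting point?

Shear matrix for horizontal shear with factor k = -6:
[[1, -6], [0, 1]]
Result: (11, 2) → (-1, 2)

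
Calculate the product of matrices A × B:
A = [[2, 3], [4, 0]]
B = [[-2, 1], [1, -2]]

Matrix multiplication:
C[0][0] = 2×-2 + 3×1 = -1
C[0][1] = 2×1 + 3×-2 = -4
C[1][0] = 4×-2 + 0×1 = -8
C[1][1] = 4×1 + 0×-2 = 4
Result: [[-1, -4], [-8, 4]]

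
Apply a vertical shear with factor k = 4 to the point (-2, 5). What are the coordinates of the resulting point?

Shear matrix for vertical shear with factor k = 4:
[[1, 0], [4, 1]]
Result: (-2, 5) → (-2, -3)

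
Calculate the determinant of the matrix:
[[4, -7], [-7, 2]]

For a 2×2 matrix [[a, b], [c, d]], det = ad - bc
det = (4)(2) - (-7)(-7) = 8 - 49 = -41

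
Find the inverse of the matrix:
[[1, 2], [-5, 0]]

For [[a,b],[c,d]], inverse = (1/det)·[[d,-b],[-c,a]]
det = (1)(0) - (2)(-5) = 0 - -10 = 10
Inverse = (1/10)·[[0, -2], [5, 1]]
= [[0, -1/5], [1/2, 1/10]]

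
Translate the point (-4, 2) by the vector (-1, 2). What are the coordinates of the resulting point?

Translation by (-1, 2) (homogeneous matrix [[1, 0, -1], [0, 1, 2], [0, 0, 1]]):
x' = -4 + -1 = -5
y' = 2 + 2 = 4
Result: (-5, 4)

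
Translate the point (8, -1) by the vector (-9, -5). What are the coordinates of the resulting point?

Translation by (-9, -5) (homogeneous matrix [[1, 0, -9], [0, 1, -5], [0, 0, 1]]):
x' = 8 + -9 = -1
y' = -1 + -5 = -6
Result: (-1, -6)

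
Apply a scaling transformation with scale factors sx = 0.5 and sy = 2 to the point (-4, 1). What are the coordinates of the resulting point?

Scaling matrix:
[[0.50, 0], [0, 2]]
Result: (-4 × 0.5, 1 × 2) = (-2, 2)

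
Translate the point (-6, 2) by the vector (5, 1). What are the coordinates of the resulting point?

Translation by (5, 1) (homogeneous matrix [[1, 0, 5], [0, 1, 1], [0, 0, 1]]):
x' = -6 + 5 = -1
y' = 2 + 1 = 3
Result: (-1, 3)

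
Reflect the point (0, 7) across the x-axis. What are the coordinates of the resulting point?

Reflection across x-axis: (0, 7) → (0, -7)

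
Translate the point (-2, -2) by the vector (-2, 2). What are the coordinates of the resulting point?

Translation by (-2, 2) (homogeneous matrix [[1, 0, -2], [0, 1, 2], [0, 0, 1]]):
x' = -2 + -2 = -4
y' = -2 + 2 = 0
Result: (-4, 0)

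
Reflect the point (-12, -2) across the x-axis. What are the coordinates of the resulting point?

Reflection across x-axis: (-12, -2) → (-12, 2)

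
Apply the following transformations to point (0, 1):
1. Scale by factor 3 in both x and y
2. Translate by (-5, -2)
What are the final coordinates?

Step 1: Scale (0, 1) by 3 → (0, 3)
Step 2: Translate by (-5, -2) → (-5, 1)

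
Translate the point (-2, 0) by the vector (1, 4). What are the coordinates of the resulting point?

Translation by (1, 4) (homogeneous matrix [[1, 0, 1], [0, 1, 4], [0, 0, 1]]):
x' = -2 + 1 = -1
y' = 0 + 4 = 4
Result: (-1, 4)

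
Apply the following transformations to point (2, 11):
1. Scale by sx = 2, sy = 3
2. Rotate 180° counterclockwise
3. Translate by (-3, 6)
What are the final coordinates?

Step 1: Scale → (4, 33)
Step 2: Rotate 180° → (-4, -33)
Step 3: Translate → (-7, -27)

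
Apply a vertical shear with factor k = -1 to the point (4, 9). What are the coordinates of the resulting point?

Shear matrix for vertical shear with factor k = -1:
[[1, 0], [-1, 1]]
Result: (4, 9) → (4, 5)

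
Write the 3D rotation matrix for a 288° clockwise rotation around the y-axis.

Rotation matrix for clockwise 288° around y-axis:
A clockwise rotation by 288° is a counterclockwise rotation by -288°.
cos(-288°) = 0.3090, sin(-288°) = 0.9511
Result: [[0.3090, 0, 0.9511], [0, 1, 0], [-0.9511, 0, 0.3090]]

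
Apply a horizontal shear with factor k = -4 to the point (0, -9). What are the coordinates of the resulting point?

Shear matrix for horizontal shear with factor k = -4:
[[1, -4], [0, 1]]
Result: (0, -9) → (36, -9)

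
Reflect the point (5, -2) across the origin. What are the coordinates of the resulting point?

Reflection across origin: (5, -2) → (-5, 2)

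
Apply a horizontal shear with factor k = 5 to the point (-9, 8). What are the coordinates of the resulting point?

Shear matrix for horizontal shear with factor k = 5:
[[1, 5], [0, 1]]
Result: (-9, 8) → (31, 8)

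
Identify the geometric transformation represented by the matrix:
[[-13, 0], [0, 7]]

This matrix represents: non-uniform scaling by sx = -13, sy = 7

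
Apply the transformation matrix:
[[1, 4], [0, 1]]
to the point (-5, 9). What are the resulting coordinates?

Matrix multiplication:
[[1, 4], [0, 1]] × [-5, 9]ᵀ
= [(1)(-5) + (4)(9), (0)(-5) + (1)(9)]ᵀ
= [31, 9]ᵀ
Result: (31, 9)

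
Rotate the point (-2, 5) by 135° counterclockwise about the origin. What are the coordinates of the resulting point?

Rotation matrix for 135°: [[cos 135°, -sin 135°], [sin 135°, cos 135°]] ≈ [[-0.707107, -0.707107], [0.707107, -0.707107]]
[[-0.707107, -0.707107], [0.707107, -0.707107]] × [-2, 5]ᵀ ≈ [-2.1213, -4.9497]ᵀ
Result: (-2.1213, -4.9497)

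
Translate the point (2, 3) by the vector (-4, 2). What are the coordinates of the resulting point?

Translation by (-4, 2) (homogeneous matrix [[1, 0, -4], [0, 1, 2], [0, 0, 1]]):
x' = 2 + -4 = -2
y' = 3 + 2 = 5
Result: (-2, 5)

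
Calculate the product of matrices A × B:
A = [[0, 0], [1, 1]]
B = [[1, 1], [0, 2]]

Matrix multiplication:
C[0][0] = 0×1 + 0×0 = 0
C[0][1] = 0×1 + 0×2 = 0
C[1][0] = 1×1 + 1×0 = 1
C[1][1] = 1×1 + 1×2 = 3
Result: [[0, 0], [1, 3]]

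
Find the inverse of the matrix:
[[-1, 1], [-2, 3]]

For [[a,b],[c,d]], inverse = (1/det)·[[d,-b],[-c,a]]
det = (-1)(3) - (1)(-2) = -3 - -2 = -1
Inverse = (1/-1)·[[3, -1], [2, -1]]
= [[-3, 1], [-2, 1]]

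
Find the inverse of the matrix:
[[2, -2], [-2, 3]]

For [[a,b],[c,d]], inverse = (1/det)·[[d,-b],[-c,a]]
det = (2)(3) - (-2)(-2) = 6 - 4 = 2
Inverse = (1/2)·[[3, 2], [2, 2]]
= [[3/2, 1], [1, 1]]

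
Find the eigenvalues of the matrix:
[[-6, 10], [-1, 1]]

Characteristic equation: det(A - λI) = 0
λ² - (trace)λ + (det) = 0
trace = -6 + 1 = -5, det = (-6)(1) - (10)(-1) = 4
λ² - (-5)λ + (4) = 0
λ = (-5 ± √((-5)² - 4·(4))) / 2 = (-5 ± √9) / 2
Solving: λ = -4, -1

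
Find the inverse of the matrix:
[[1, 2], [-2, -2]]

For [[a,b],[c,d]], inverse = (1/det)·[[d,-b],[-c,a]]
det = (1)(-2) - (2)(-2) = -2 - -4 = 2
Inverse = (1/2)·[[-2, -2], [2, 1]]
= [[-1, -1], [1, 1/2]]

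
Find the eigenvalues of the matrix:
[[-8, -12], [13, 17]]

Characteristic equation: det(A - λI) = 0
λ² - (trace)λ + (det) = 0
trace = -8 + 17 = 9, det = (-8)(17) - (-12)(13) = 20
λ² - (9)λ + (20) = 0
λ = (9 ± √((9)² - 4·(20))) / 2 = (9 ± √1) / 2
Solving: λ = 4, 5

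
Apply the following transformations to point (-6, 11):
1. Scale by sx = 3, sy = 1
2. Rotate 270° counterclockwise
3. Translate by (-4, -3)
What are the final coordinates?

Step 1: Scale → (-18, 11)
Step 2: Rotate 270° → (11, 18)
Step 3: Translate → (7, 15)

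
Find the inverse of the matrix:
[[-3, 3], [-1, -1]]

For [[a,b],[c,d]], inverse = (1/det)·[[d,-b],[-c,a]]
det = (-3)(-1) - (3)(-1) = 3 - -3 = 6
Inverse = (1/6)·[[-1, -3], [1, -3]]
= [[-1/6, -1/2], [1/6, -1/2]]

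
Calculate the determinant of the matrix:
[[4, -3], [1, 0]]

For a 2×2 matrix [[a, b], [c, d]], det = ad - bc
det = (4)(0) - (-3)(1) = 0 - -3 = 3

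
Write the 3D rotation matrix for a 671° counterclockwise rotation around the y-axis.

Rotation matrix for counterclockwise 671° around y-axis:
cos(671°) = 0.6561, sin(671°) = -0.7547
Result: [[0.6561, 0, -0.7547], [0, 1, 0], [0.7547, 0, 0.6561]]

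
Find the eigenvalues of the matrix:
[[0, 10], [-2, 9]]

Characteristic equation: det(A - λI) = 0
λ² - (trace)λ + (det) = 0
trace = 0 + 9 = 9, det = (0)(9) - (10)(-2) = 20
λ² - (9)λ + (20) = 0
λ = (9 ± √((9)² - 4·(20))) / 2 = (9 ± √1) / 2
Solving: λ = 4, 5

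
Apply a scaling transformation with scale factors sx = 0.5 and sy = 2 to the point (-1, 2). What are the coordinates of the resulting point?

Scaling matrix:
[[0.50, 0], [0, 2]]
Result: (-1 × 0.5, 2 × 2) = (-0.5, 4)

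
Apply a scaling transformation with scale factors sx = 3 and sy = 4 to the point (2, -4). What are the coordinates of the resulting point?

Scaling matrix:
[[3, 0], [0, 4]]
Result: (2 × 3, -4 × 4) = (6, -16)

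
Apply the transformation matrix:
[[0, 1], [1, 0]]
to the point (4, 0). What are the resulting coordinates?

Matrix multiplication:
[[0, 1], [1, 0]] × [4, 0]ᵀ
= [(0)(4) + (1)(0), (1)(4) + (0)(0)]ᵀ
= [0, 4]ᵀ
Result: (0, 4)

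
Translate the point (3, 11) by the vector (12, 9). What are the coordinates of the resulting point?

Translation by (12, 9) (homogeneous matrix [[1, 0, 12], [0, 1, 9], [0, 0, 1]]):
x' = 3 + 12 = 15
y' = 11 + 9 = 20
Result: (15, 20)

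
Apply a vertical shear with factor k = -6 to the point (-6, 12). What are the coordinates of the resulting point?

Shear matrix for vertical shear with factor k = -6:
[[1, 0], [-6, 1]]
Result: (-6, 12) → (-6, 48)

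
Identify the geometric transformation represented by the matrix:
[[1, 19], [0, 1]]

This matrix represents: horizontal shear with factor 19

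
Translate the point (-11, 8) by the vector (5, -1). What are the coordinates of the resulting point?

Translation by (5, -1) (homogeneous matrix [[1, 0, 5], [0, 1, -1], [0, 0, 1]]):
x' = -11 + 5 = -6
y' = 8 + -1 = 7
Result: (-6, 7)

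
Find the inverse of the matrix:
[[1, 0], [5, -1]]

For [[a,b],[c,d]], inverse = (1/det)·[[d,-b],[-c,a]]
det = (1)(-1) - (0)(5) = -1 - 0 = -1
Inverse = (1/-1)·[[-1, 0], [-5, 1]]
= [[1, 0], [5, -1]]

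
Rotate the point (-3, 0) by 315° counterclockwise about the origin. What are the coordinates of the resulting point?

Rotation matrix for 315°: [[cos 315°, -sin 315°], [sin 315°, cos 315°]] ≈ [[0.707107, 0.707107], [-0.707107, 0.707107]]
[[0.707107, 0.707107], [-0.707107, 0.707107]] × [-3, 0]ᵀ ≈ [-2.1213, 2.1213]ᵀ
Result: (-2.1213, 2.1213)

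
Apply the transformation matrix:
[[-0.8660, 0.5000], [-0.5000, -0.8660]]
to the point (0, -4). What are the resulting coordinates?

Matrix multiplication:
[[-0.8660, 0.5000], [-0.5000, -0.8660]] × [0, -4]ᵀ
= [(-0.8660)(0) + (0.5000)(-4), (-0.5000)(0) + (-0.8660)(-4)]ᵀ
= [-2, 3.4640]ᵀ
Result: (-2, 3.4640)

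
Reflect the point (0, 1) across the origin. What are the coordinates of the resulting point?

Reflection across origin: (0, 1) → (0, -1)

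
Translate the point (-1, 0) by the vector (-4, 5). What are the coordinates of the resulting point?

Translation by (-4, 5) (homogeneous matrix [[1, 0, -4], [0, 1, 5], [0, 0, 1]]):
x' = -1 + -4 = -5
y' = 0 + 5 = 5
Result: (-5, 5)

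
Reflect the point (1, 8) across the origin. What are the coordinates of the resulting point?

Reflection across origin: (1, 8) → (-1, -8)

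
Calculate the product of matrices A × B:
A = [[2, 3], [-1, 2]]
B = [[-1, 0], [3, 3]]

Matrix multiplication:
C[0][0] = 2×-1 + 3×3 = 7
C[0][1] = 2×0 + 3×3 = 9
C[1][0] = -1×-1 + 2×3 = 7
C[1][1] = -1×0 + 2×3 = 6
Result: [[7, 9], [7, 6]]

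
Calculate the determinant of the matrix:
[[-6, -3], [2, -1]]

For a 2×2 matrix [[a, b], [c, d]], det = ad - bc
det = (-6)(-1) - (-3)(2) = 6 - -6 = 12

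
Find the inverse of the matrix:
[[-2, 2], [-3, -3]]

For [[a,b],[c,d]], inverse = (1/det)·[[d,-b],[-c,a]]
det = (-2)(-3) - (2)(-3) = 6 - -6 = 12
Inverse = (1/12)·[[-3, -2], [3, -2]]
= [[-1/4, -1/6], [1/4, -1/6]]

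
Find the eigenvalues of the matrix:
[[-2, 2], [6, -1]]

Characteristic equation: det(A - λI) = 0
λ² - (trace)λ + (det) = 0
trace = -2 + -1 = -3, det = (-2)(-1) - (2)(6) = -10
λ² - (-3)λ + (-10) = 0
λ = (-3 ± √((-3)² - 4·(-10))) / 2 = (-3 ± √49) / 2
Solving: λ = -5, 2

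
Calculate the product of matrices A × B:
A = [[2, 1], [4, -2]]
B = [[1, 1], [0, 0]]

Matrix multiplication:
C[0][0] = 2×1 + 1×0 = 2
C[0][1] = 2×1 + 1×0 = 2
C[1][0] = 4×1 + -2×0 = 4
C[1][1] = 4×1 + -2×0 = 4
Result: [[2, 2], [4, 4]]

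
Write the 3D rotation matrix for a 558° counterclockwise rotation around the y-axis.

Rotation matrix for counterclockwise 558° around y-axis:
cos(558°) = -0.9511, sin(558°) = -0.3090
Result: [[-0.9511, 0, -0.3090], [0, 1, 0], [0.3090, 0, -0.9511]]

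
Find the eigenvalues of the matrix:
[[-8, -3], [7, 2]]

Characteristic equation: det(A - λI) = 0
λ² - (trace)λ + (det) = 0
trace = -8 + 2 = -6, det = (-8)(2) - (-3)(7) = 5
λ² - (-6)λ + (5) = 0
λ = (-6 ± √((-6)² - 4·(5))) / 2 = (-6 ± √16) / 2
Solving: λ = -5, -1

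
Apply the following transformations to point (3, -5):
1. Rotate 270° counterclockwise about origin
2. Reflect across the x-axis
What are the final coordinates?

Step 1: Rotate 270° → (-5, -3)
Step 2: Reflect across x-axis → (-5, 3)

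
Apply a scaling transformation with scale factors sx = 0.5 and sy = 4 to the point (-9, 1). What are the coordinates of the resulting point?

Scaling matrix:
[[0.50, 0], [0, 4]]
Result: (-9 × 0.5, 1 × 4) = (-4.5, 4)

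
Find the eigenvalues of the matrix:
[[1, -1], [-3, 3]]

Characteristic equation: det(A - λI) = 0
λ² - (trace)λ + (det) = 0
trace = 1 + 3 = 4, det = (1)(3) - (-1)(-3) = 0
λ² - (4)λ + (0) = 0
λ = (4 ± √((4)² - 4·(0))) / 2 = (4 ± √16) / 2
Solving: λ = 0, 4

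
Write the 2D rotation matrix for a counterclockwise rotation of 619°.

Rotation matrix formula: [[cos θ, -sin θ], [sin θ, cos θ]]
For θ = 619°:
cos(619°) = -0.1908
sin(619°) = -0.9816
Result: [[-0.1908, 0.9816], [-0.9816, -0.1908]]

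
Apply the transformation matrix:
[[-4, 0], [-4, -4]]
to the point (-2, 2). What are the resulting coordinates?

Matrix multiplication:
[[-4, 0], [-4, -4]] × [-2, 2]ᵀ
= [(-4)(-2) + (0)(2), (-4)(-2) + (-4)(2)]ᵀ
= [8, 0]ᵀ
Result: (8, 0)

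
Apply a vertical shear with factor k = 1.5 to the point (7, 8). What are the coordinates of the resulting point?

Shear matrix for vertical shear with factor k = 1.5:
[[1, 0], [1.50, 1]]
Result: (7, 8) → (7, 18.5)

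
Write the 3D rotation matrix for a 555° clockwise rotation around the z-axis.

Rotation matrix for clockwise 555° around z-axis:
A clockwise rotation by 555° is a counterclockwise rotation by -555°.
cos(-555°) = -0.9659, sin(-555°) = 0.2588
Result: [[-0.9659, -0.2588, 0], [0.2588, -0.9659, 0], [0, 0, 1]]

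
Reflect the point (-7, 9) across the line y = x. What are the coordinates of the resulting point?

Reflection across line y = x: (-7, 9) → (9, -7)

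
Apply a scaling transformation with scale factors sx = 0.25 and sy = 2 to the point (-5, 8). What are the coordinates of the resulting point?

Scaling matrix:
[[0.25, 0], [0, 2]]
Result: (-5 × 0.25, 8 × 2) = (-1.25, 16)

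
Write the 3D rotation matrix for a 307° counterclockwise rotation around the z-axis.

Rotation matrix for counterclockwise 307° around z-axis:
cos(307°) = 0.6018, sin(307°) = -0.7986
Result: [[0.6018, 0.7986, 0], [-0.7986, 0.6018, 0], [0, 0, 1]]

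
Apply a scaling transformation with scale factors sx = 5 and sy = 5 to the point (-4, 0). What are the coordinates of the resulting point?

Scaling matrix:
[[5, 0], [0, 5]]
Result: (-4 × 5, 0 × 5) = (-20, 0)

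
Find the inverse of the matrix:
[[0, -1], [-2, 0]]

For [[a,b],[c,d]], inverse = (1/det)·[[d,-b],[-c,a]]
det = (0)(0) - (-1)(-2) = 0 - 2 = -2
Inverse = (1/-2)·[[0, 1], [2, 0]]
= [[0, -1/2], [-1, 0]]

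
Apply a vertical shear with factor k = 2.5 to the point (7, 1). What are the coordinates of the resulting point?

Shear matrix for vertical shear with factor k = 2.5:
[[1, 0], [2.50, 1]]
Result: (7, 1) → (7, 18.5)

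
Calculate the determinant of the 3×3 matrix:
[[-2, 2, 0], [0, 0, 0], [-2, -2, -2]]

Expansion along first row:
det = -2·det([[0,0],[-2,-2]]) - 2·det([[0,0],[-2,-2]]) + 0·det([[0,0],[-2,-2]])
    = -2·(0·-2 - 0·-2) - 2·(0·-2 - 0·-2) + 0·(0·-2 - 0·-2)
    = -2·0 - 2·0 + 0·0
    = 0 + 0 + 0 = 0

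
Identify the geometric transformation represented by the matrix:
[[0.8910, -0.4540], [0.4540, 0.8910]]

This matrix represents: rotation by 27° counterclockwise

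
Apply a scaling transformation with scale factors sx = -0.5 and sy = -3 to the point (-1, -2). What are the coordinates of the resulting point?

Scaling matrix:
[[-0.50, 0], [0, -3]]
Result: (-1 × -0.5, -2 × -3) = (0.5, 6)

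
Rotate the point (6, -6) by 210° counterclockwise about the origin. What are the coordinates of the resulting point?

Rotation matrix for 210°: [[cos 210°, -sin 210°], [sin 210°, cos 210°]] ≈ [[-0.866025, 0.500000], [-0.500000, -0.866025]]
[[-0.866025, 0.500000], [-0.500000, -0.866025]] × [6, -6]ᵀ ≈ [-8.1962, 2.1962]ᵀ
Result: (-8.1962, 2.1962)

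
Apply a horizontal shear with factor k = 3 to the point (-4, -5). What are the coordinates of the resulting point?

Shear matrix for horizontal shear with factor k = 3:
[[1, 3], [0, 1]]
Result: (-4, -5) → (-19, -5)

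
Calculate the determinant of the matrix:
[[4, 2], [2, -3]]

For a 2×2 matrix [[a, b], [c, d]], det = ad - bc
det = (4)(-3) - (2)(2) = -12 - 4 = -16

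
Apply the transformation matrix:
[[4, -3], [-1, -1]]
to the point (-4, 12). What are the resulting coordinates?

Matrix multiplication:
[[4, -3], [-1, -1]] × [-4, 12]ᵀ
= [(4)(-4) + (-3)(12), (-1)(-4) + (-1)(12)]ᵀ
= [-52, -8]ᵀ
Result: (-52, -8)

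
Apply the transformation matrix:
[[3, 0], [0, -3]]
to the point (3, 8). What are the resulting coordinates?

Matrix multiplication:
[[3, 0], [0, -3]] × [3, 8]ᵀ
= [(3)(3) + (0)(8), (0)(3) + (-3)(8)]ᵀ
= [9, -24]ᵀ
Result: (9, -24)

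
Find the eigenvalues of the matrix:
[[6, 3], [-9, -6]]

Characteristic equation: det(A - λI) = 0
λ² - (trace)λ + (det) = 0
trace = 6 + -6 = 0, det = (6)(-6) - (3)(-9) = -9
λ² - (0)λ + (-9) = 0
λ = (0 ± √((0)² - 4·(-9))) / 2 = (0 ± √36) / 2
Solving: λ = -3, 3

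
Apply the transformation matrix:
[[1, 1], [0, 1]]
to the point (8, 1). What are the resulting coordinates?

Matrix multiplication:
[[1, 1], [0, 1]] × [8, 1]ᵀ
= [(1)(8) + (1)(1), (0)(8) + (1)(1)]ᵀ
= [9, 1]ᵀ
Result: (9, 1)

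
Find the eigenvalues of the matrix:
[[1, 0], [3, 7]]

Characteristic equation: det(A - λI) = 0
λ² - (trace)λ + (det) = 0
trace = 1 + 7 = 8, det = (1)(7) - (0)(3) = 7
λ² - (8)λ + (7) = 0
λ = (8 ± √((8)² - 4·(7))) / 2 = (8 ± √36) / 2
Solving: λ = 1, 7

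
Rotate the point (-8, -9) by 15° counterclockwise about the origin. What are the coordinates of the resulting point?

Rotation matrix for 15°: [[cos 15°, -sin 15°], [sin 15°, cos 15°]] ≈ [[0.965926, -0.258819], [0.258819, 0.965926]]
[[0.965926, -0.258819], [0.258819, 0.965926]] × [-8, -9]ᵀ ≈ [-5.3980, -10.7639]ᵀ
Result: (-5.3980, -10.7639)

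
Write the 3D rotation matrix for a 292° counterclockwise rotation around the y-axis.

Rotation matrix for counterclockwise 292° around y-axis:
cos(292°) = 0.3746, sin(292°) = -0.9272
Result: [[0.3746, 0, -0.9272], [0, 1, 0], [0.9272, 0, 0.3746]]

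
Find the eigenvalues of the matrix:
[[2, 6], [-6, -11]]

Characteristic equation: det(A - λI) = 0
λ² - (trace)λ + (det) = 0
trace = 2 + -11 = -9, det = (2)(-11) - (6)(-6) = 14
λ² - (-9)λ + (14) = 0
λ = (-9 ± √((-9)² - 4·(14))) / 2 = (-9 ± √25) / 2
Solving: λ = -7, -2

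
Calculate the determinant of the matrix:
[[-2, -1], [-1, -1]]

For a 2×2 matrix [[a, b], [c, d]], det = ad - bc
det = (-2)(-1) - (-1)(-1) = 2 - 1 = 1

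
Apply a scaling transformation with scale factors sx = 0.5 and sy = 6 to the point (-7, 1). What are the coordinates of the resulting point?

Scaling matrix:
[[0.50, 0], [0, 6]]
Result: (-7 × 0.5, 1 × 6) = (-3.5, 6)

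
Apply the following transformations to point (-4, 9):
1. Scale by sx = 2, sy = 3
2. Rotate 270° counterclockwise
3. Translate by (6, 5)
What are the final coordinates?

Step 1: Scale → (-8, 27)
Step 2: Rotate 270° → (27, 8)
Step 3: Translate → (33, 13)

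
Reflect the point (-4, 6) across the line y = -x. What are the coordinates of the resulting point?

Reflection across line y = -x: (-4, 6) → (-6, 4)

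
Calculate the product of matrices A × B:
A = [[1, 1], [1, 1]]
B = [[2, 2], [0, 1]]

Matrix multiplication:
C[0][0] = 1×2 + 1×0 = 2
C[0][1] = 1×2 + 1×1 = 3
C[1][0] = 1×2 + 1×0 = 2
C[1][1] = 1×2 + 1×1 = 3
Result: [[2, 3], [2, 3]]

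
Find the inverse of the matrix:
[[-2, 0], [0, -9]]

For [[a,b],[c,d]], inverse = (1/det)·[[d,-b],[-c,a]]
det = (-2)(-9) - (0)(0) = 18 - 0 = 18
Inverse = (1/18)·[[-9, 0], [0, -2]]
= [[-1/2, 0], [0, -1/9]]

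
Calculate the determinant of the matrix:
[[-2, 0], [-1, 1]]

For a 2×2 matrix [[a, b], [c, d]], det = ad - bc
det = (-2)(1) - (0)(-1) = -2 - 0 = -2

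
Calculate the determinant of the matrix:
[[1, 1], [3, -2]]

For a 2×2 matrix [[a, b], [c, d]], det = ad - bc
det = (1)(-2) - (1)(3) = -2 - 3 = -5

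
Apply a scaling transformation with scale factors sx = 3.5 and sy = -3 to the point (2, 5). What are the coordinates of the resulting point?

Scaling matrix:
[[3.50, 0], [0, -3]]
Result: (2 × 3.5, 5 × -3) = (7, -15)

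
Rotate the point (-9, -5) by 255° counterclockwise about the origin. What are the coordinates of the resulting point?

Rotation matrix for 255°: [[cos 255°, -sin 255°], [sin 255°, cos 255°]] ≈ [[-0.258819, 0.965926], [-0.965926, -0.258819]]
[[-0.258819, 0.965926], [-0.965926, -0.258819]] × [-9, -5]ᵀ ≈ [-2.5003, 9.9874]ᵀ
Result: (-2.5003, 9.9874)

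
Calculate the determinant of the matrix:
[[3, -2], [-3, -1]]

For a 2×2 matrix [[a, b], [c, d]], det = ad - bc
det = (3)(-1) - (-2)(-3) = -3 - 6 = -9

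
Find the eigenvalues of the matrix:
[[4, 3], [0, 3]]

Characteristic equation: det(A - λI) = 0
λ² - (trace)λ + (det) = 0
trace = 4 + 3 = 7, det = (4)(3) - (3)(0) = 12
λ² - (7)λ + (12) = 0
λ = (7 ± √((7)² - 4·(12))) / 2 = (7 ± √1) / 2
Solving: λ = 3, 4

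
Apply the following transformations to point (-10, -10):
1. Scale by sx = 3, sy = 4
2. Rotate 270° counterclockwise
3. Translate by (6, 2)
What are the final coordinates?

Step 1: Scale → (-30, -40)
Step 2: Rotate 270° → (-40, 30)
Step 3: Translate → (-34, 32)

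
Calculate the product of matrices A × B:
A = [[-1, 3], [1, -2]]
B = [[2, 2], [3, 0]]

Matrix multiplication:
C[0][0] = -1×2 + 3×3 = 7
C[0][1] = -1×2 + 3×0 = -2
C[1][0] = 1×2 + -2×3 = -4
C[1][1] = 1×2 + -2×0 = 2
Result: [[7, -2], [-4, 2]]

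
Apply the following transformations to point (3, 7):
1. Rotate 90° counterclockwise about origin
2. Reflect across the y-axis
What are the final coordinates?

Step 1: Rotate 90° → (-7, 3)
Step 2: Reflect across y-axis → (7, 3)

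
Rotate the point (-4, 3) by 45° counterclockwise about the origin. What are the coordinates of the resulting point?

Rotation matrix for 45°: [[cos 45°, -sin 45°], [sin 45°, cos 45°]] ≈ [[0.707107, -0.707107], [0.707107, 0.707107]]
[[0.707107, -0.707107], [0.707107, 0.707107]] × [-4, 3]ᵀ ≈ [-4.9497, -0.7071]ᵀ
Result: (-4.9497, -0.7071)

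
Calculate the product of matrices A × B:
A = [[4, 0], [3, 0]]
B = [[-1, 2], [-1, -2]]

Matrix multiplication:
C[0][0] = 4×-1 + 0×-1 = -4
C[0][1] = 4×2 + 0×-2 = 8
C[1][0] = 3×-1 + 0×-1 = -3
C[1][1] = 3×2 + 0×-2 = 6
Result: [[-4, 8], [-3, 6]]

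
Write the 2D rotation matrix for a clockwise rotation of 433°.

Rotation matrix formula: [[cos θ, -sin θ], [sin θ, cos θ]]
A clockwise rotation by 433° is equivalent to a counterclockwise rotation by -433°.
For θ = -433°:
cos(-433°) = 0.2924
sin(-433°) = -0.9563
Result: [[0.2924, 0.9563], [-0.9563, 0.2924]]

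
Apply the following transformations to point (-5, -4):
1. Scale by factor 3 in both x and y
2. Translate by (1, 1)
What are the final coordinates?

Step 1: Scale (-5, -4) by 3 → (-15, -12)
Step 2: Translate by (1, 1) → (-14, -11)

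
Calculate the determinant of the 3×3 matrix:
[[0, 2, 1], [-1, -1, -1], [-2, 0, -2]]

Expansion along first row:
det = 0·det([[-1,-1],[0,-2]]) - 2·det([[-1,-1],[-2,-2]]) + 1·det([[-1,-1],[-2,0]])
    = 0·(-1·-2 - -1·0) - 2·(-1·-2 - -1·-2) + 1·(-1·0 - -1·-2)
    = 0·2 - 2·0 + 1·-2
    = 0 + 0 + -2 = -2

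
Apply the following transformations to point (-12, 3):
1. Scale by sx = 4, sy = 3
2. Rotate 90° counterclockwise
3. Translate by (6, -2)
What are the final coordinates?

Step 1: Scale → (-48, 9)
Step 2: Rotate 90° → (-9, -48)
Step 3: Translate → (-3, -50)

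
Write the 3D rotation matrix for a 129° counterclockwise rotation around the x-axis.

Rotation matrix for counterclockwise 129° around x-axis:
cos(129°) = -0.6293, sin(129°) = 0.7771
Result: [[1, 0, 0], [0, -0.6293, -0.7771], [0, 0.7771, -0.6293]]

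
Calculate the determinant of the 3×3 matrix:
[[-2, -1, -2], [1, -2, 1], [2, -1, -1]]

Expansion along first row:
det = -2·det([[-2,1],[-1,-1]]) - -1·det([[1,1],[2,-1]]) + -2·det([[1,-2],[2,-1]])
    = -2·(-2·-1 - 1·-1) - -1·(1·-1 - 1·2) + -2·(1·-1 - -2·2)
    = -2·3 - -1·-3 + -2·3
    = -6 + -3 + -6 = -15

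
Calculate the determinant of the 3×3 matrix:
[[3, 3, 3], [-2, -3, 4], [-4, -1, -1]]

Expansion along first row:
det = 3·det([[-3,4],[-1,-1]]) - 3·det([[-2,4],[-4,-1]]) + 3·det([[-2,-3],[-4,-1]])
    = 3·(-3·-1 - 4·-1) - 3·(-2·-1 - 4·-4) + 3·(-2·-1 - -3·-4)
    = 3·7 - 3·18 + 3·-10
    = 21 + -54 + -30 = -63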